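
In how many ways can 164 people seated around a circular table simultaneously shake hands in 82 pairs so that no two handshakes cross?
C_82 = 17526585015616776834735140517915655636396234280

These noncrossing handshakes are counted by the Catalan number C_n = (1/(n + 1)) · C(2n, n). For n = 82: C_82 = (1/83) · C(164, 82) = 1454706556296192477283016662986999417820887445240/83 = 17526585015616776834735140517915655636396234280.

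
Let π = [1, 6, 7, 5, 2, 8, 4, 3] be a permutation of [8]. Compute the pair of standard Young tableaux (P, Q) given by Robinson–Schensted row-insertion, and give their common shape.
P = [1, 2, 3, 8] / [4, 7] / [5] / [6];  Q = [1, 2, 3, 6] / [4, 7] / [5] / [8];  common shape = (4, 2, 1, 1)

Row-insert the values π_1, π_2, … into P one at a time, bumping the leftmost entry strictly greater than the inserted value down to the next row. The recording tableau Q records, in position (i, j), the step at which that cell was added to P.
  Insert 1 (step 1): P = [1];  Q = [1]
  Insert 6 (step 2): P = [1, 6];  Q = [1, 2]
  Insert 7 (step 3): P = [1, 6, 7];  Q = [1, 2, 3]
  Insert 5 (step 4): P = [1, 5, 7] / [6];  Q = [1, 2, 3] / [4]
  Insert 2 (step 5): P = [1, 2, 7] / [5] / [6];  Q = [1, 2, 3] / [4] / [5]
  Insert 8 (step 6): P = [1, 2, 7, 8] / [5] / [6];  Q = [1, 2, 3, 6] / [4] / [5]
  Insert 4 (step 7): P = [1, 2, 4, 8] / [5, 7] / [6];  Q = [1, 2, 3, 6] / [4, 7] / [5]
  Insert 3 (step 8): P = [1, 2, 3, 8] / [4, 7] / [5] / [6];  Q = [1, 2, 3, 6] / [4, 7] / [5] / [8]
Final shape: (4, 2, 1, 1).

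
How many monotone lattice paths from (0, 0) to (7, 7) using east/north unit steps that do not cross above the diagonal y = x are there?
C_7 = 429

These NE paths below the diagonal are counted by the Catalan number C_n = (1/(n + 1)) · C(2n, n). For n = 7: C_7 = (1/8) · C(14, 7) = 3432/8 = 429.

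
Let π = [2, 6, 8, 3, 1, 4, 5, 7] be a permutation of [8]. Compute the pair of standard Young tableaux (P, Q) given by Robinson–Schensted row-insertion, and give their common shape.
P = [1, 3, 4, 5, 7] / [2, 8] / [6];  Q = [1, 2, 3, 7, 8] / [4, 6] / [5];  common shape = (5, 2, 1)

Row-insert the values π_1, π_2, … into P one at a time, bumping the leftmost entry strictly greater than the inserted value down to the next row. The recording tableau Q records, in position (i, j), the step at which that cell was added to P.
  Insert 2 (step 1): P = [2];  Q = [1]
  Insert 6 (step 2): P = [2, 6];  Q = [1, 2]
  Insert 8 (step 3): P = [2, 6, 8];  Q = [1, 2, 3]
  Insert 3 (step 4): P = [2, 3, 8] / [6];  Q = [1, 2, 3] / [4]
  Insert 1 (step 5): P = [1, 3, 8] / [2] / [6];  Q = [1, 2, 3] / [4] / [5]
  Insert 4 (step 6): P = [1, 3, 4] / [2, 8] / [6];  Q = [1, 2, 3] / [4, 6] / [5]
  Insert 5 (step 7): P = [1, 3, 4, 5] / [2, 8] / [6];  Q = [1, 2, 3, 7] / [4, 6] / [5]
  Insert 7 (step 8): P = [1, 3, 4, 5, 7] / [2, 8] / [6];  Q = [1, 2, 3, 7, 8] / [4, 6] / [5]
Final shape: (5, 2, 1).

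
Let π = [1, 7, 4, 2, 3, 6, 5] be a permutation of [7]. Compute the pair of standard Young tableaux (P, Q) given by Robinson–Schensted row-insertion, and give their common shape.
P = [1, 2, 3, 5] / [4, 6] / [7];  Q = [1, 2, 5, 6] / [3, 7] / [4];  common shape = (4, 2, 1)

Row-insert the values π_1, π_2, … into P one at a time, bumping the leftmost entry strictly greater than the inserted value down to the next row. The recording tableau Q records, in position (i, j), the step at which that cell was added to P.
  Insert 1 (step 1): P = [1];  Q = [1]
  Insert 7 (step 2): P = [1, 7];  Q = [1, 2]
  Insert 4 (step 3): P = [1, 4] / [7];  Q = [1, 2] / [3]
  Insert 2 (step 4): P = [1, 2] / [4] / [7];  Q = [1, 2] / [3] / [4]
  Insert 3 (step 5): P = [1, 2, 3] / [4] / [7];  Q = [1, 2, 5] / [3] / [4]
  Insert 6 (step 6): P = [1, 2, 3, 6] / [4] / [7];  Q = [1, 2, 5, 6] / [3] / [4]
  Insert 5 (step 7): P = [1, 2, 3, 5] / [4, 6] / [7];  Q = [1, 2, 5, 6] / [3, 7] / [4]
Final shape: (4, 2, 1).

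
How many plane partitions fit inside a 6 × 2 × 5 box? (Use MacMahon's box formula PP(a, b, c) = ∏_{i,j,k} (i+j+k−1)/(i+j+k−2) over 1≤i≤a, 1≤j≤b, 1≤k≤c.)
PP(6, 2, 5) = 60984

Evaluate the triple product over i = 1..6, j = 1..2, k = 1..5. The factors are (2/1) · (3/2) · (4/3) · (5/4) · (6/5) · (3/2) · (4/3) · (5/4) · … (60 factors total). The numerators and denominators telescope so the product is an integer; carrying out the multiplication exactly gives PP(6, 2, 5) = 60984.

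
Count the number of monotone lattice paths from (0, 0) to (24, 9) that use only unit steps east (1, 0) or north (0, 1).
Number of paths = 38567100

A monotone lattice path from (0, 0) to (24, 9) consists of 24 east steps and 9 north steps in some order, so it is determined by which 24 of the 33 steps are east. The count is C(33, 24) = 38567100.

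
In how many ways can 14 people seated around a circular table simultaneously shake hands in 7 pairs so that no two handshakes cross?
C_7 = 429

These noncrossing handshakes are counted by the Catalan number C_n = (1/(n + 1)) · C(2n, n). For n = 7: C_7 = (1/8) · C(14, 7) = 3432/8 = 429.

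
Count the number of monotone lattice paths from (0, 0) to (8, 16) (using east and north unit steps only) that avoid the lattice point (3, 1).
Number of paths = 673455

Total paths from (0, 0) to (8, 16): C(24, 8) = 735471. Paths through (3, 1): (paths (0, 0) → (3, 1)) × (paths (3, 1) → (8, 16)) = C(4, 3) · C(20, 5) = 4 · 15504 = 62016. Avoidance count = 735471 − 62016 = 673455.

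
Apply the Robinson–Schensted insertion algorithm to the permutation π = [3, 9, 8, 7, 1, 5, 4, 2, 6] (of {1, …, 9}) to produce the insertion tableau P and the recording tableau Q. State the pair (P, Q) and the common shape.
P = [1, 2, 6] / [3, 4] / [5] / [7] / [8] / [9];  Q = [1, 2, 9] / [3, 6] / [4] / [5] / [7] / [8];  common shape = (3, 2, 1, 1, 1, 1)

Row-insert the values π_1, π_2, … into P one at a time, bumping the leftmost entry strictly greater than the inserted value down to the next row. The recording tableau Q records, in position (i, j), the step at which that cell was added to P.
  Insert 3 (step 1): P = [3];  Q = [1]
  Insert 9 (step 2): P = [3, 9];  Q = [1, 2]
  Insert 8 (step 3): P = [3, 8] / [9];  Q = [1, 2] / [3]
  Insert 7 (step 4): P = [3, 7] / [8] / [9];  Q = [1, 2] / [3] / [4]
  Insert 1 (step 5): P = [1, 7] / [3] / [8] / [9];  Q = [1, 2] / [3] / [4] / [5]
  Insert 5 (step 6): P = [1, 5] / [3, 7] / [8] / [9];  Q = [1, 2] / [3, 6] / [4] / [5]
  Insert 4 (step 7): P = [1, 4] / [3, 5] / [7] / [8] / [9];  Q = [1, 2] / [3, 6] / [4] / [5] / [7]
  Insert 2 (step 8): P = [1, 2] / [3, 4] / [5] / [7] / [8] / [9];  Q = [1, 2] / [3, 6] / [4] / [5] / [7] / [8]
  Insert 6 (step 9): P = [1, 2, 6] / [3, 4] / [5] / [7] / [8] / [9];  Q = [1, 2, 9] / [3, 6] / [4] / [5] / [7] / [8]
Final shape: (3, 2, 1, 1, 1, 1).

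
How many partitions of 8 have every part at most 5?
p(8, parts ≤ 5) = 18

Partitions of 8 with all parts ≤ 5: 5+3, 5+2+1, 5+1+1+1, 4+4, 4+3+1, 4+2+2, 4+2+1+1, 4+1+1+1+1, 3+3+2, 3+3+1+1, 3+2+2+1, 3+2+1+1+1, 3+1+1+1+1+1, 2+2+2+2, 2+2+2+1+1, 2+2+1+1+1+1, 2+1+1+1+1+1+1, 1+1+1+1+1+1+1+1. Count = 18.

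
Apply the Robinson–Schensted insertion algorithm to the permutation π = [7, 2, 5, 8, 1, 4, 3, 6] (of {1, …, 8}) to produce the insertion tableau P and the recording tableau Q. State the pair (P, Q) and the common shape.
P = [1, 3, 6] / [2, 4, 8] / [5] / [7];  Q = [1, 3, 4] / [2, 6, 8] / [5] / [7];  common shape = (3, 3, 1, 1)

Row-insert the values π_1, π_2, … into P one at a time, bumping the leftmost entry strictly greater than the inserted value down to the next row. The recording tableau Q records, in position (i, j), the step at which that cell was added to P.
  Insert 7 (step 1): P = [7];  Q = [1]
  Insert 2 (step 2): P = [2] / [7];  Q = [1] / [2]
  Insert 5 (step 3): P = [2, 5] / [7];  Q = [1, 3] / [2]
  Insert 8 (step 4): P = [2, 5, 8] / [7];  Q = [1, 3, 4] / [2]
  Insert 1 (step 5): P = [1, 5, 8] / [2] / [7];  Q = [1, 3, 4] / [2] / [5]
  Insert 4 (step 6): P = [1, 4, 8] / [2, 5] / [7];  Q = [1, 3, 4] / [2, 6] / [5]
  Insert 3 (step 7): P = [1, 3, 8] / [2, 4] / [5] / [7];  Q = [1, 3, 4] / [2, 6] / [5] / [7]
  Insert 6 (step 8): P = [1, 3, 6] / [2, 4, 8] / [5] / [7];  Q = [1, 3, 4] / [2, 6, 8] / [5] / [7]
Final shape: (3, 3, 1, 1).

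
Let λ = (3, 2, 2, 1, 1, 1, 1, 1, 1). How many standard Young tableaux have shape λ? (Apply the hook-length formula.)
# SYT of shape (3, 2, 2, 1, 1, 1, 1, 1, 1) = 1365

Hook-length formula: f^λ = n! / Π hook(c), product over all cells c of the Young diagram. For λ = (3, 2, 2, 1, 1, 1, 1, 1, 1), n = 13 boxes. Hook lengths by row (left-to-right, top-to-bottom): [11, 4, 1]; [9, 2]; [8, 1]; [6]; [5]; [4]; [3]; [2]; [1]. Product of hooks = 4561920. So f^λ = 13! / 4561920 = 6227020800 / 4561920 = 1365.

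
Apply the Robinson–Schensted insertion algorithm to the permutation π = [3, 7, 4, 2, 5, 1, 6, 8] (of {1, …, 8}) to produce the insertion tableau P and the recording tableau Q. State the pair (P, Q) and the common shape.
P = [1, 4, 5, 6, 8] / [2] / [3] / [7];  Q = [1, 2, 5, 7, 8] / [3] / [4] / [6];  common shape = (5, 1, 1, 1)

Row-insert the values π_1, π_2, … into P one at a time, bumping the leftmost entry strictly greater than the inserted value down to the next row. The recording tableau Q records, in position (i, j), the step at which that cell was added to P.
  Insert 3 (step 1): P = [3];  Q = [1]
  Insert 7 (step 2): P = [3, 7];  Q = [1, 2]
  Insert 4 (step 3): P = [3, 4] / [7];  Q = [1, 2] / [3]
  Insert 2 (step 4): P = [2, 4] / [3] / [7];  Q = [1, 2] / [3] / [4]
  Insert 5 (step 5): P = [2, 4, 5] / [3] / [7];  Q = [1, 2, 5] / [3] / [4]
  Insert 1 (step 6): P = [1, 4, 5] / [2] / [3] / [7];  Q = [1, 2, 5] / [3] / [4] / [6]
  Insert 6 (step 7): P = [1, 4, 5, 6] / [2] / [3] / [7];  Q = [1, 2, 5, 7] / [3] / [4] / [6]
  Insert 8 (step 8): P = [1, 4, 5, 6, 8] / [2] / [3] / [7];  Q = [1, 2, 5, 7, 8] / [3] / [4] / [6]
Final shape: (5, 1, 1, 1).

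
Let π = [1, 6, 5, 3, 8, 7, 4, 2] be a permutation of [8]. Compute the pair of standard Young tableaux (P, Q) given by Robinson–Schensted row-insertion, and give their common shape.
P = [1, 2, 4] / [3, 7] / [5, 8] / [6];  Q = [1, 2, 5] / [3, 6] / [4, 7] / [8];  common shape = (3, 2, 2, 1)

Row-insert the values π_1, π_2, … into P one at a time, bumping the leftmost entry strictly greater than the inserted value down to the next row. The recording tableau Q records, in position (i, j), the step at which that cell was added to P.
  Insert 1 (step 1): P = [1];  Q = [1]
  Insert 6 (step 2): P = [1, 6];  Q = [1, 2]
  Insert 5 (step 3): P = [1, 5] / [6];  Q = [1, 2] / [3]
  Insert 3 (step 4): P = [1, 3] / [5] / [6];  Q = [1, 2] / [3] / [4]
  Insert 8 (step 5): P = [1, 3, 8] / [5] / [6];  Q = [1, 2, 5] / [3] / [4]
  Insert 7 (step 6): P = [1, 3, 7] / [5, 8] / [6];  Q = [1, 2, 5] / [3, 6] / [4]
  Insert 4 (step 7): P = [1, 3, 4] / [5, 7] / [6, 8];  Q = [1, 2, 5] / [3, 6] / [4, 7]
  Insert 2 (step 8): P = [1, 2, 4] / [3, 7] / [5, 8] / [6];  Q = [1, 2, 5] / [3, 6] / [4, 7] / [8]
Final shape: (3, 2, 2, 1).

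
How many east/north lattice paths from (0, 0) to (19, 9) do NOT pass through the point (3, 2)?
Number of paths = 4455330

Total paths from (0, 0) to (19, 9): C(28, 19) = 6906900. Paths through (3, 2): (paths (0, 0) → (3, 2)) × (paths (3, 2) → (19, 9)) = C(5, 3) · C(23, 16) = 10 · 245157 = 2451570. Avoidance count = 6906900 − 2451570 = 4455330.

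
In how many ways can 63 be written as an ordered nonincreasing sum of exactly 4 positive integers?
p(63, 4 parts) = 1815

Partitions of n into exactly k parts are in bijection with partitions of n − k into at most k parts (subtract 1 from each part). So p(63, exactly 4) = p(59, parts ≤ 4). Computing via the recurrence p(m, j) = p(m, j−1) + p(m−j, j) gives 1815.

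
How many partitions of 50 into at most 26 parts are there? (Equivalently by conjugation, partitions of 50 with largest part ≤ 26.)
p(50, parts ≤ 26) = 198463

Use the recurrence p(n, m) = p(n, m−1) + p(n−m, m): either the largest part is < m (count p(n, m−1)) or the largest part is exactly m (remove one copy of m, count p(n−m, m)). With p(0, ·) = 1 this gives p(50, parts ≤ 26) = 198463. (By conjugating Young diagrams, this also counts partitions of 50 into at most 26 parts.)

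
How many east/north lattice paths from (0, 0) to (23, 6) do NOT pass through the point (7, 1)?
Number of paths = 312228

Total paths from (0, 0) to (23, 6): C(29, 23) = 475020. Paths through (7, 1): (paths (0, 0) → (7, 1)) × (paths (7, 1) → (23, 6)) = C(8, 7) · C(21, 16) = 8 · 20349 = 162792. Avoidance count = 475020 − 162792 = 312228.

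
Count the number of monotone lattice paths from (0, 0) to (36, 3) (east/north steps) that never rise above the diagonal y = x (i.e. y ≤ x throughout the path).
Number of paths = 8398

By the reflection principle (André's argument), the number of monotone paths to (36, 3) with n ≤ m that never go above y = x is C(39, 36) − C(39, 37) = 9139 − 741 = 8398.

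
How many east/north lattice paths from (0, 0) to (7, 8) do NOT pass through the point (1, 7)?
Number of paths = 6379

Total paths from (0, 0) to (7, 8): C(15, 7) = 6435. Paths through (1, 7): (paths (0, 0) → (1, 7)) × (paths (1, 7) → (7, 8)) = C(8, 1) · C(7, 6) = 8 · 7 = 56. Avoidance count = 6435 − 56 = 6379.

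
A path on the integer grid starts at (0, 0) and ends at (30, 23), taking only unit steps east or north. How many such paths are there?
Number of paths = 623404249591760

A monotone lattice path from (0, 0) to (30, 23) consists of 30 east steps and 23 north steps in some order, so it is determined by which 30 of the 53 steps are east. The count is C(53, 30) = 623404249591760.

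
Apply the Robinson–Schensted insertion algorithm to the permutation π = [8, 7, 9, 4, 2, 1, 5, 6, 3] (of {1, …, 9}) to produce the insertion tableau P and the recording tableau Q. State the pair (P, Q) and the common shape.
P = [1, 3, 6] / [2, 5] / [4, 9] / [7] / [8];  Q = [1, 3, 8] / [2, 7] / [4, 9] / [5] / [6];  common shape = (3, 2, 2, 1, 1)

Row-insert the values π_1, π_2, … into P one at a time, bumping the leftmost entry strictly greater than the inserted value down to the next row. The recording tableau Q records, in position (i, j), the step at which that cell was added to P.
  Insert 8 (step 1): P = [8];  Q = [1]
  Insert 7 (step 2): P = [7] / [8];  Q = [1] / [2]
  Insert 9 (step 3): P = [7, 9] / [8];  Q = [1, 3] / [2]
  Insert 4 (step 4): P = [4, 9] / [7] / [8];  Q = [1, 3] / [2] / [4]
  Insert 2 (step 5): P = [2, 9] / [4] / [7] / [8];  Q = [1, 3] / [2] / [4] / [5]
  Insert 1 (step 6): P = [1, 9] / [2] / [4] / [7] / [8];  Q = [1, 3] / [2] / [4] / [5] / [6]
  Insert 5 (step 7): P = [1, 5] / [2, 9] / [4] / [7] / [8];  Q = [1, 3] / [2, 7] / [4] / [5] / [6]
  Insert 6 (step 8): P = [1, 5, 6] / [2, 9] / [4] / [7] / [8];  Q = [1, 3, 8] / [2, 7] / [4] / [5] / [6]
  Insert 3 (step 9): P = [1, 3, 6] / [2, 5] / [4, 9] / [7] / [8];  Q = [1, 3, 8] / [2, 7] / [4, 9] / [5] / [6]
Final shape: (3, 2, 2, 1, 1).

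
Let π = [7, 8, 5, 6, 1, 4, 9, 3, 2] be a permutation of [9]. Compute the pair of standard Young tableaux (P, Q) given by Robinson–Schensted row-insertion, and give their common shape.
P = [1, 2, 9] / [3, 6] / [4, 8] / [5] / [7];  Q = [1, 2, 7] / [3, 4] / [5, 6] / [8] / [9];  common shape = (3, 2, 2, 1, 1)

Row-insert the values π_1, π_2, … into P one at a time, bumping the leftmost entry strictly greater than the inserted value down to the next row. The recording tableau Q records, in position (i, j), the step at which that cell was added to P.
  Insert 7 (step 1): P = [7];  Q = [1]
  Insert 8 (step 2): P = [7, 8];  Q = [1, 2]
  Insert 5 (step 3): P = [5, 8] / [7];  Q = [1, 2] / [3]
  Insert 6 (step 4): P = [5, 6] / [7, 8];  Q = [1, 2] / [3, 4]
  Insert 1 (step 5): P = [1, 6] / [5, 8] / [7];  Q = [1, 2] / [3, 4] / [5]
  Insert 4 (step 6): P = [1, 4] / [5, 6] / [7, 8];  Q = [1, 2] / [3, 4] / [5, 6]
  Insert 9 (step 7): P = [1, 4, 9] / [5, 6] / [7, 8];  Q = [1, 2, 7] / [3, 4] / [5, 6]
  Insert 3 (step 8): P = [1, 3, 9] / [4, 6] / [5, 8] / [7];  Q = [1, 2, 7] / [3, 4] / [5, 6] / [8]
  Insert 2 (step 9): P = [1, 2, 9] / [3, 6] / [4, 8] / [5] / [7];  Q = [1, 2, 7] / [3, 4] / [5, 6] / [8] / [9]
Final shape: (3, 2, 2, 1, 1).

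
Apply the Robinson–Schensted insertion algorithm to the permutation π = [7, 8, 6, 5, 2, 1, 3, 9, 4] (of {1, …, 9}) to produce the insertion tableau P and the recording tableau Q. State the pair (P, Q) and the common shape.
P = [1, 3, 4] / [2, 8, 9] / [5] / [6] / [7];  Q = [1, 2, 8] / [3, 7, 9] / [4] / [5] / [6];  common shape = (3, 3, 1, 1, 1)

Row-insert the values π_1, π_2, … into P one at a time, bumping the leftmost entry strictly greater than the inserted value down to the next row. The recording tableau Q records, in position (i, j), the step at which that cell was added to P.
  Insert 7 (step 1): P = [7];  Q = [1]
  Insert 8 (step 2): P = [7, 8];  Q = [1, 2]
  Insert 6 (step 3): P = [6, 8] / [7];  Q = [1, 2] / [3]
  Insert 5 (step 4): P = [5, 8] / [6] / [7];  Q = [1, 2] / [3] / [4]
  Insert 2 (step 5): P = [2, 8] / [5] / [6] / [7];  Q = [1, 2] / [3] / [4] / [5]
  Insert 1 (step 6): P = [1, 8] / [2] / [5] / [6] / [7];  Q = [1, 2] / [3] / [4] / [5] / [6]
  Insert 3 (step 7): P = [1, 3] / [2, 8] / [5] / [6] / [7];  Q = [1, 2] / [3, 7] / [4] / [5] / [6]
  Insert 9 (step 8): P = [1, 3, 9] / [2, 8] / [5] / [6] / [7];  Q = [1, 2, 8] / [3, 7] / [4] / [5] / [6]
  Insert 4 (step 9): P = [1, 3, 4] / [2, 8, 9] / [5] / [6] / [7];  Q = [1, 2, 8] / [3, 7, 9] / [4] / [5] / [6]
Final shape: (3, 3, 1, 1, 1).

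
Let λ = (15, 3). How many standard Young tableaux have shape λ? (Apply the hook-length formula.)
# SYT of shape (15, 3) = 663

Hook-length formula: f^λ = n! / Π hook(c), product over all cells c of the Young diagram. For λ = (15, 3), n = 18 boxes. Hook lengths by row (left-to-right, top-to-bottom): [16, 15, 14, 12, 11, 10, 9, 8, 7, 6, 5, 4, 3, 2, 1]; [3, 2, 1]. Product of hooks = 9656672256000. So f^λ = 18! / 9656672256000 = 6402373705728000 / 9656672256000 = 663.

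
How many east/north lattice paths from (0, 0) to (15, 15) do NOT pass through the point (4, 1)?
Number of paths = 132830520

Total paths from (0, 0) to (15, 15): C(30, 15) = 155117520. Paths through (4, 1): (paths (0, 0) → (4, 1)) × (paths (4, 1) → (15, 15)) = C(5, 4) · C(25, 11) = 5 · 4457400 = 22287000. Avoidance count = 155117520 − 22287000 = 132830520.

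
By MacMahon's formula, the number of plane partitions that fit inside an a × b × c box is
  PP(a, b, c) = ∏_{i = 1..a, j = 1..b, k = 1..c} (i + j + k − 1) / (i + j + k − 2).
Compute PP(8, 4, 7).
PP(8, 4, 7) = 1318349483880

Evaluate the triple product over i = 1..8, j = 1..4, k = 1..7. The factors are (2/1) · (3/2) · (4/3) · (5/4) · (6/5) · (7/6) · (8/7) · (3/2) · … (224 factors total). The numerators and denominators telescope so the product is an integer; carrying out the multiplication exactly gives PP(8, 4, 7) = 1318349483880.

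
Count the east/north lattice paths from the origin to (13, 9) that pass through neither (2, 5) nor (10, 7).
Number of paths = 283725

Inclusion–exclusion. Total paths: C(22, 13) = 497420. Through P₁: C(7, 2)·C(15, 11) = 28665. Through P₂: C(17, 10)·C(5, 3) = 194480. Since P₁ is strictly southwest of P₂, a monotone path through both must visit P₁ then P₂; paths through both = C(7, 2)·C(10, 8)·C(5, 3) = 9450. Avoid both = 497420 − 28665 − 194480 + 9450 = 283725.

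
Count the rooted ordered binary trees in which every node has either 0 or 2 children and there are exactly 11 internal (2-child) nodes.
C_11 = 58786

These full binary trees are counted by the Catalan number C_n = (1/(n + 1)) · C(2n, n). For n = 11: C_11 = (1/12) · C(22, 11) = 705432/12 = 58786.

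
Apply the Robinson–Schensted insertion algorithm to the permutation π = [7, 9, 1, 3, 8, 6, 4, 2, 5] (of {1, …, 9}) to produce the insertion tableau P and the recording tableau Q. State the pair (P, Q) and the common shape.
P = [1, 2, 4, 5] / [3, 8] / [6] / [7] / [9];  Q = [1, 2, 5, 9] / [3, 4] / [6] / [7] / [8];  common shape = (4, 2, 1, 1, 1)

Row-insert the values π_1, π_2, … into P one at a time, bumping the leftmost entry strictly greater than the inserted value down to the next row. The recording tableau Q records, in position (i, j), the step at which that cell was added to P.
  Insert 7 (step 1): P = [7];  Q = [1]
  Insert 9 (step 2): P = [7, 9];  Q = [1, 2]
  Insert 1 (step 3): P = [1, 9] / [7];  Q = [1, 2] / [3]
  Insert 3 (step 4): P = [1, 3] / [7, 9];  Q = [1, 2] / [3, 4]
  Insert 8 (step 5): P = [1, 3, 8] / [7, 9];  Q = [1, 2, 5] / [3, 4]
  Insert 6 (step 6): P = [1, 3, 6] / [7, 8] / [9];  Q = [1, 2, 5] / [3, 4] / [6]
  Insert 4 (step 7): P = [1, 3, 4] / [6, 8] / [7] / [9];  Q = [1, 2, 5] / [3, 4] / [6] / [7]
  Insert 2 (step 8): P = [1, 2, 4] / [3, 8] / [6] / [7] / [9];  Q = [1, 2, 5] / [3, 4] / [6] / [7] / [8]
  Insert 5 (step 9): P = [1, 2, 4, 5] / [3, 8] / [6] / [7] / [9];  Q = [1, 2, 5, 9] / [3, 4] / [6] / [7] / [8]
Final shape: (4, 2, 1, 1, 1).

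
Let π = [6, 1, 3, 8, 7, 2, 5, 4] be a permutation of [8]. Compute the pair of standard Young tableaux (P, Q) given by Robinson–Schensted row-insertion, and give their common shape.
P = [1, 2, 4] / [3, 5] / [6, 7] / [8];  Q = [1, 3, 4] / [2, 5] / [6, 7] / [8];  common shape = (3, 2, 2, 1)

Row-insert the values π_1, π_2, … into P one at a time, bumping the leftmost entry strictly greater than the inserted value down to the next row. The recording tableau Q records, in position (i, j), the step at which that cell was added to P.
  Insert 6 (step 1): P = [6];  Q = [1]
  Insert 1 (step 2): P = [1] / [6];  Q = [1] / [2]
  Insert 3 (step 3): P = [1, 3] / [6];  Q = [1, 3] / [2]
  Insert 8 (step 4): P = [1, 3, 8] / [6];  Q = [1, 3, 4] / [2]
  Insert 7 (step 5): P = [1, 3, 7] / [6, 8];  Q = [1, 3, 4] / [2, 5]
  Insert 2 (step 6): P = [1, 2, 7] / [3, 8] / [6];  Q = [1, 3, 4] / [2, 5] / [6]
  Insert 5 (step 7): P = [1, 2, 5] / [3, 7] / [6, 8];  Q = [1, 3, 4] / [2, 5] / [6, 7]
  Insert 4 (step 8): P = [1, 2, 4] / [3, 5] / [6, 7] / [8];  Q = [1, 3, 4] / [2, 5] / [6, 7] / [8]
Final shape: (3, 2, 2, 1).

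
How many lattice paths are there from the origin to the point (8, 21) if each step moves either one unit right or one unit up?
Number of paths = 4292145

A monotone lattice path from (0, 0) to (8, 21) consists of 8 east steps and 21 north steps in some order, so it is determined by which 8 of the 29 steps are east. The count is C(29, 8) = 4292145.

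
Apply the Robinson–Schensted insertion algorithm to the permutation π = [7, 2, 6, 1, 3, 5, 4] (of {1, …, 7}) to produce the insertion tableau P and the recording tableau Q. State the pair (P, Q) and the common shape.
P = [1, 3, 4] / [2, 5] / [6] / [7];  Q = [1, 3, 6] / [2, 5] / [4] / [7];  common shape = (3, 2, 1, 1)

Row-insert the values π_1, π_2, … into P one at a time, bumping the leftmost entry strictly greater than the inserted value down to the next row. The recording tableau Q records, in position (i, j), the step at which that cell was added to P.
  Insert 7 (step 1): P = [7];  Q = [1]
  Insert 2 (step 2): P = [2] / [7];  Q = [1] / [2]
  Insert 6 (step 3): P = [2, 6] / [7];  Q = [1, 3] / [2]
  Insert 1 (step 4): P = [1, 6] / [2] / [7];  Q = [1, 3] / [2] / [4]
  Insert 3 (step 5): P = [1, 3] / [2, 6] / [7];  Q = [1, 3] / [2, 5] / [4]
  Insert 5 (step 6): P = [1, 3, 5] / [2, 6] / [7];  Q = [1, 3, 6] / [2, 5] / [4]
  Insert 4 (step 7): P = [1, 3, 4] / [2, 5] / [6] / [7];  Q = [1, 3, 6] / [2, 5] / [4] / [7]
Final shape: (3, 2, 1, 1).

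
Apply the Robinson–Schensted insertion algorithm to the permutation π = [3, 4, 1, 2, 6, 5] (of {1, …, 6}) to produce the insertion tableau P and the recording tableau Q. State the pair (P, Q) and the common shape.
P = [1, 2, 5] / [3, 4, 6];  Q = [1, 2, 5] / [3, 4, 6];  common shape = (3, 3)

Row-insert the values π_1, π_2, … into P one at a time, bumping the leftmost entry strictly greater than the inserted value down to the next row. The recording tableau Q records, in position (i, j), the step at which that cell was added to P.
  Insert 3 (step 1): P = [3];  Q = [1]
  Insert 4 (step 2): P = [3, 4];  Q = [1, 2]
  Insert 1 (step 3): P = [1, 4] / [3];  Q = [1, 2] / [3]
  Insert 2 (step 4): P = [1, 2] / [3, 4];  Q = [1, 2] / [3, 4]
  Insert 6 (step 5): P = [1, 2, 6] / [3, 4];  Q = [1, 2, 5] / [3, 4]
  Insert 5 (step 6): P = [1, 2, 5] / [3, 4, 6];  Q = [1, 2, 5] / [3, 4, 6]
Final shape: (3, 3).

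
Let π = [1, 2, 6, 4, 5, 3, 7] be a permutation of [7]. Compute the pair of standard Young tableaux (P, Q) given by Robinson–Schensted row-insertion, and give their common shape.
P = [1, 2, 3, 5, 7] / [4] / [6];  Q = [1, 2, 3, 5, 7] / [4] / [6];  common shape = (5, 1, 1)

Row-insert the values π_1, π_2, … into P one at a time, bumping the leftmost entry strictly greater than the inserted value down to the next row. The recording tableau Q records, in position (i, j), the step at which that cell was added to P.
  Insert 1 (step 1): P = [1];  Q = [1]
  Insert 2 (step 2): P = [1, 2];  Q = [1, 2]
  Insert 6 (step 3): P = [1, 2, 6];  Q = [1, 2, 3]
  Insert 4 (step 4): P = [1, 2, 4] / [6];  Q = [1, 2, 3] / [4]
  Insert 5 (step 5): P = [1, 2, 4, 5] / [6];  Q = [1, 2, 3, 5] / [4]
  Insert 3 (step 6): P = [1, 2, 3, 5] / [4] / [6];  Q = [1, 2, 3, 5] / [4] / [6]
  Insert 7 (step 7): P = [1, 2, 3, 5, 7] / [4] / [6];  Q = [1, 2, 3, 5, 7] / [4] / [6]
Final shape: (5, 1, 1).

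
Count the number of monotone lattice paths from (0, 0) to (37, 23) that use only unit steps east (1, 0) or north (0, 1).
Number of paths = 23385332420868600

A monotone lattice path from (0, 0) to (37, 23) consists of 37 east steps and 23 north steps in some order, so it is determined by which 37 of the 60 steps are east. The count is C(60, 37) = 23385332420868600.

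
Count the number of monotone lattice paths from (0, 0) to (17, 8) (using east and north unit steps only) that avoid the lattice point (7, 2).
Number of paths = 793287

Total paths from (0, 0) to (17, 8): C(25, 17) = 1081575. Paths through (7, 2): (paths (0, 0) → (7, 2)) × (paths (7, 2) → (17, 8)) = C(9, 7) · C(16, 10) = 36 · 8008 = 288288. Avoidance count = 1081575 − 288288 = 793287.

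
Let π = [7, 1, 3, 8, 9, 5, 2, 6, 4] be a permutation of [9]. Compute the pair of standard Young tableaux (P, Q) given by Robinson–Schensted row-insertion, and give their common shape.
P = [1, 2, 4, 6] / [3, 5, 9] / [7, 8];  Q = [1, 3, 4, 5] / [2, 6, 8] / [7, 9];  common shape = (4, 3, 2)

Row-insert the values π_1, π_2, … into P one at a time, bumping the leftmost entry strictly greater than the inserted value down to the next row. The recording tableau Q records, in position (i, j), the step at which that cell was added to P.
  Insert 7 (step 1): P = [7];  Q = [1]
  Insert 1 (step 2): P = [1] / [7];  Q = [1] / [2]
  Insert 3 (step 3): P = [1, 3] / [7];  Q = [1, 3] / [2]
  Insert 8 (step 4): P = [1, 3, 8] / [7];  Q = [1, 3, 4] / [2]
  Insert 9 (step 5): P = [1, 3, 8, 9] / [7];  Q = [1, 3, 4, 5] / [2]
  Insert 5 (step 6): P = [1, 3, 5, 9] / [7, 8];  Q = [1, 3, 4, 5] / [2, 6]
  Insert 2 (step 7): P = [1, 2, 5, 9] / [3, 8] / [7];  Q = [1, 3, 4, 5] / [2, 6] / [7]
  Insert 6 (step 8): P = [1, 2, 5, 6] / [3, 8, 9] / [7];  Q = [1, 3, 4, 5] / [2, 6, 8] / [7]
  Insert 4 (step 9): P = [1, 2, 4, 6] / [3, 5, 9] / [7, 8];  Q = [1, 3, 4, 5] / [2, 6, 8] / [7, 9]
Final shape: (4, 3, 2).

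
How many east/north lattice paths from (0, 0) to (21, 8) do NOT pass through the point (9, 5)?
Number of paths = 3381235

Total paths from (0, 0) to (21, 8): C(29, 21) = 4292145. Paths through (9, 5): (paths (0, 0) → (9, 5)) × (paths (9, 5) → (21, 8)) = C(14, 9) · C(15, 12) = 2002 · 455 = 910910. Avoidance count = 4292145 − 910910 = 3381235.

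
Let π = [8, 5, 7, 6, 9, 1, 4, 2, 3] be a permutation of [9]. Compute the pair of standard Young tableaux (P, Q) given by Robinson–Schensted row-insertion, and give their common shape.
P = [1, 2, 3] / [4, 6, 9] / [5] / [7] / [8];  Q = [1, 3, 5] / [2, 7, 9] / [4] / [6] / [8];  common shape = (3, 3, 1, 1, 1)

Row-insert the values π_1, π_2, … into P one at a time, bumping the leftmost entry strictly greater than the inserted value down to the next row. The recording tableau Q records, in position (i, j), the step at which that cell was added to P.
  Insert 8 (step 1): P = [8];  Q = [1]
  Insert 5 (step 2): P = [5] / [8];  Q = [1] / [2]
  Insert 7 (step 3): P = [5, 7] / [8];  Q = [1, 3] / [2]
  Insert 6 (step 4): P = [5, 6] / [7] / [8];  Q = [1, 3] / [2] / [4]
  Insert 9 (step 5): P = [5, 6, 9] / [7] / [8];  Q = [1, 3, 5] / [2] / [4]
  Insert 1 (step 6): P = [1, 6, 9] / [5] / [7] / [8];  Q = [1, 3, 5] / [2] / [4] / [6]
  Insert 4 (step 7): P = [1, 4, 9] / [5, 6] / [7] / [8];  Q = [1, 3, 5] / [2, 7] / [4] / [6]
  Insert 2 (step 8): P = [1, 2, 9] / [4, 6] / [5] / [7] / [8];  Q = [1, 3, 5] / [2, 7] / [4] / [6] / [8]
  Insert 3 (step 9): P = [1, 2, 3] / [4, 6, 9] / [5] / [7] / [8];  Q = [1, 3, 5] / [2, 7, 9] / [4] / [6] / [8]
Final shape: (3, 3, 1, 1, 1).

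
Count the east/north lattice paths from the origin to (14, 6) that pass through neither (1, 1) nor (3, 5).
Number of paths = 21312

Inclusion–exclusion. Total paths: C(20, 14) = 38760. Through P₁: C(2, 1)·C(18, 13) = 17136. Through P₂: C(8, 3)·C(12, 11) = 672. Since P₁ is strictly southwest of P₂, a monotone path through both must visit P₁ then P₂; paths through both = C(2, 1)·C(6, 2)·C(12, 11) = 360. Avoid both = 38760 − 17136 − 672 + 360 = 21312.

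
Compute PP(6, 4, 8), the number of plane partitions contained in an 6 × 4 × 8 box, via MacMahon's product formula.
PP(6, 4, 8) = 90474964580

Evaluate the triple product over i = 1..6, j = 1..4, k = 1..8. The factors are (2/1) · (3/2) · (4/3) · (5/4) · (6/5) · (7/6) · (8/7) · (9/8) · … (192 factors total). The numerators and denominators telescope so the product is an integer; carrying out the multiplication exactly gives PP(6, 4, 8) = 90474964580.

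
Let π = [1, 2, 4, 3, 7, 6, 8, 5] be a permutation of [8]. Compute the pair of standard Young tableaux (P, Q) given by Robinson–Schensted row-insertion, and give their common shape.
P = [1, 2, 3, 5, 8] / [4, 6] / [7];  Q = [1, 2, 3, 5, 7] / [4, 6] / [8];  common shape = (5, 2, 1)

Row-insert the values π_1, π_2, … into P one at a time, bumping the leftmost entry strictly greater than the inserted value down to the next row. The recording tableau Q records, in position (i, j), the step at which that cell was added to P.
  Insert 1 (step 1): P = [1];  Q = [1]
  Insert 2 (step 2): P = [1, 2];  Q = [1, 2]
  Insert 4 (step 3): P = [1, 2, 4];  Q = [1, 2, 3]
  Insert 3 (step 4): P = [1, 2, 3] / [4];  Q = [1, 2, 3] / [4]
  Insert 7 (step 5): P = [1, 2, 3, 7] / [4];  Q = [1, 2, 3, 5] / [4]
  Insert 6 (step 6): P = [1, 2, 3, 6] / [4, 7];  Q = [1, 2, 3, 5] / [4, 6]
  Insert 8 (step 7): P = [1, 2, 3, 6, 8] / [4, 7];  Q = [1, 2, 3, 5, 7] / [4, 6]
  Insert 5 (step 8): P = [1, 2, 3, 5, 8] / [4, 6] / [7];  Q = [1, 2, 3, 5, 7] / [4, 6] / [8]
Final shape: (5, 2, 1).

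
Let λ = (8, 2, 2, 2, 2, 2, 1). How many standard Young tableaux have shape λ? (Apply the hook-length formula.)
# SYT of shape (8, 2, 2, 2, 2, 2, 1) = 3325608

Hook-length formula: f^λ = n! / Π hook(c), product over all cells c of the Young diagram. For λ = (8, 2, 2, 2, 2, 2, 1), n = 19 boxes. Hook lengths by row (left-to-right, top-to-bottom): [14, 12, 6, 5, 4, 3, 2, 1]; [7, 5]; [6, 4]; [5, 3]; [4, 2]; [3, 1]; [1]. Product of hooks = 36578304000. So f^λ = 19! / 36578304000 = 121645100408832000 / 36578304000 = 3325608.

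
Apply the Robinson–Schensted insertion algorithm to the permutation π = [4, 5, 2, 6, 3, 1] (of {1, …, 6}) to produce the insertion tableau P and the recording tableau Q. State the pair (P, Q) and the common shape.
P = [1, 3, 6] / [2, 5] / [4];  Q = [1, 2, 4] / [3, 5] / [6];  common shape = (3, 2, 1)

Row-insert the values π_1, π_2, … into P one at a time, bumping the leftmost entry strictly greater than the inserted value down to the next row. The recording tableau Q records, in position (i, j), the step at which that cell was added to P.
  Insert 4 (step 1): P = [4];  Q = [1]
  Insert 5 (step 2): P = [4, 5];  Q = [1, 2]
  Insert 2 (step 3): P = [2, 5] / [4];  Q = [1, 2] / [3]
  Insert 6 (step 4): P = [2, 5, 6] / [4];  Q = [1, 2, 4] / [3]
  Insert 3 (step 5): P = [2, 3, 6] / [4, 5];  Q = [1, 2, 4] / [3, 5]
  Insert 1 (step 6): P = [1, 3, 6] / [2, 5] / [4];  Q = [1, 2, 4] / [3, 5] / [6]
Final shape: (3, 2, 1).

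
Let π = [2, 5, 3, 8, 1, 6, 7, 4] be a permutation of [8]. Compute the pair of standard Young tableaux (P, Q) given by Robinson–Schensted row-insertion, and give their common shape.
P = [1, 3, 4, 7] / [2, 6] / [5, 8];  Q = [1, 2, 4, 7] / [3, 6] / [5, 8];  common shape = (4, 2, 2)

Row-insert the values π_1, π_2, … into P one at a time, bumping the leftmost entry strictly greater than the inserted value down to the next row. The recording tableau Q records, in position (i, j), the step at which that cell was added to P.
  Insert 2 (step 1): P = [2];  Q = [1]
  Insert 5 (step 2): P = [2, 5];  Q = [1, 2]
  Insert 3 (step 3): P = [2, 3] / [5];  Q = [1, 2] / [3]
  Insert 8 (step 4): P = [2, 3, 8] / [5];  Q = [1, 2, 4] / [3]
  Insert 1 (step 5): P = [1, 3, 8] / [2] / [5];  Q = [1, 2, 4] / [3] / [5]
  Insert 6 (step 6): P = [1, 3, 6] / [2, 8] / [5];  Q = [1, 2, 4] / [3, 6] / [5]
  Insert 7 (step 7): P = [1, 3, 6, 7] / [2, 8] / [5];  Q = [1, 2, 4, 7] / [3, 6] / [5]
  Insert 4 (step 8): P = [1, 3, 4, 7] / [2, 6] / [5, 8];  Q = [1, 2, 4, 7] / [3, 6] / [5, 8]
Final shape: (4, 2, 2).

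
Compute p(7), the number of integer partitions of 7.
p(7) = 15

List all partitions of 7: 7, 6+1, 5+2, 5+1+1, 4+3, 4+2+1, 4+1+1+1, 3+3+1, 3+2+2, 3+2+1+1, 3+1+1+1+1, 2+2+2+1, 2+2+1+1+1, 2+1+1+1+1+1, 1+1+1+1+1+1+1. Counting them gives p(7) = 15.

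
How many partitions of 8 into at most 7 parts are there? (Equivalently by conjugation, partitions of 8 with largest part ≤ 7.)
p(8, parts ≤ 7) = 21

Partitions of 8 with all parts ≤ 7: 7+1, 6+2, 6+1+1, 5+3, 5+2+1, 5+1+1+1, 4+4, 4+3+1, 4+2+2, 4+2+1+1, 4+1+1+1+1, 3+3+2, 3+3+1+1, 3+2+2+1, 3+2+1+1+1, 3+1+1+1+1+1, 2+2+2+2, 2+2+2+1+1, 2+2+1+1+1+1, 2+1+1+1+1+1+1, 1+1+1+1+1+1+1+1. Count = 21.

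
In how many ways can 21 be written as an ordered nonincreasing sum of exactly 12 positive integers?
p(21, 12 parts) = 30

Partitions of n into exactly k parts are in bijection with partitions of n − k into at most k parts (subtract 1 from each part). So p(21, exactly 12) = p(9, parts ≤ 12). Computing via the recurrence p(m, j) = p(m, j−1) + p(m−j, j) gives 30.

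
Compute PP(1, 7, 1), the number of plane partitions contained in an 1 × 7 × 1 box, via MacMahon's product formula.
PP(1, 7, 1) = 8

Evaluate the triple product over i = 1..1, j = 1..7, k = 1..1. The factors are (2/1) · (3/2) · (4/3) · (5/4) · (6/5) · (7/6) · (8/7). The numerators and denominators telescope so the product is an integer; carrying out the multiplication exactly gives PP(1, 7, 1) = 8.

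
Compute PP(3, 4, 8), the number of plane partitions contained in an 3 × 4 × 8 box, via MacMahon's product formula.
PP(3, 4, 8) = 4723719

Evaluate the triple product over i = 1..3, j = 1..4, k = 1..8. The factors are (2/1) · (3/2) · (4/3) · (5/4) · (6/5) · (7/6) · (8/7) · (9/8) · … (96 factors total). The numerators and denominators telescope so the product is an integer; carrying out the multiplication exactly gives PP(3, 4, 8) = 4723719.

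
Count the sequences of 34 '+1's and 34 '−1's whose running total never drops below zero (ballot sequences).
C_34 = 812944042149730764

These ballot sequences are counted by the Catalan number C_n = (1/(n + 1)) · C(2n, n). For n = 34: C_34 = (1/35) · C(68, 34) = 28453041475240576740/35 = 812944042149730764.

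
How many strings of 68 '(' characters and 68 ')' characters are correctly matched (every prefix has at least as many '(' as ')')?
C_68 = 86218923998960285726185640663701108500

These balanced parentheses are counted by the Catalan number C_n = (1/(n + 1)) · C(2n, n). For n = 68: C_68 = (1/69) · C(136, 68) = 5949105755928259715106809205795376486500/69 = 86218923998960285726185640663701108500.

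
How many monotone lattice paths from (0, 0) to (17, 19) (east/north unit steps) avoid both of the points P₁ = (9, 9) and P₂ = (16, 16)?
Number of paths = 4733116440

Inclusion–exclusion. Total paths: C(36, 17) = 8597496600. Through P₁: C(18, 9)·C(18, 8) = 2127513960. Through P₂: C(32, 16)·C(4, 1) = 2404321560. Since P₁ is strictly southwest of P₂, a monotone path through both must visit P₁ then P₂; paths through both = C(18, 9)·C(14, 7)·C(4, 1) = 667455360. Avoid both = 8597496600 − 2127513960 − 2404321560 + 667455360 = 4733116440.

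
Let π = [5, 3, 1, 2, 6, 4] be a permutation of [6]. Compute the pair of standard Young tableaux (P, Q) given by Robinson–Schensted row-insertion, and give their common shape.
P = [1, 2, 4] / [3, 6] / [5];  Q = [1, 4, 5] / [2, 6] / [3];  common shape = (3, 2, 1)

Row-insert the values π_1, π_2, … into P one at a time, bumping the leftmost entry strictly greater than the inserted value down to the next row. The recording tableau Q records, in position (i, j), the step at which that cell was added to P.
  Insert 5 (step 1): P = [5];  Q = [1]
  Insert 3 (step 2): P = [3] / [5];  Q = [1] / [2]
  Insert 1 (step 3): P = [1] / [3] / [5];  Q = [1] / [2] / [3]
  Insert 2 (step 4): P = [1, 2] / [3] / [5];  Q = [1, 4] / [2] / [3]
  Insert 6 (step 5): P = [1, 2, 6] / [3] / [5];  Q = [1, 4, 5] / [2] / [3]
  Insert 4 (step 6): P = [1, 2, 4] / [3, 6] / [5];  Q = [1, 4, 5] / [2, 6] / [3]
Final shape: (3, 2, 1).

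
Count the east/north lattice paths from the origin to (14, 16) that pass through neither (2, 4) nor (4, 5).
Number of paths = 76290339

Inclusion–exclusion. Total paths: C(30, 14) = 145422675. Through P₁: C(6, 2)·C(24, 12) = 40562340. Through P₂: C(9, 4)·C(21, 10) = 44442216. Since P₁ is strictly southwest of P₂, a monotone path through both must visit P₁ then P₂; paths through both = C(6, 2)·C(3, 2)·C(21, 10) = 15872220. Avoid both = 145422675 − 40562340 − 44442216 + 15872220 = 76290339.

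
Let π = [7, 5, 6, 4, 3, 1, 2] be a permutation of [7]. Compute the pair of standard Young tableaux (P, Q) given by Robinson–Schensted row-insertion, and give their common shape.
P = [1, 2] / [3, 6] / [4] / [5] / [7];  Q = [1, 3] / [2, 7] / [4] / [5] / [6];  common shape = (2, 2, 1, 1, 1)

Row-insert the values π_1, π_2, … into P one at a time, bumping the leftmost entry strictly greater than the inserted value down to the next row. The recording tableau Q records, in position (i, j), the step at which that cell was added to P.
  Insert 7 (step 1): P = [7];  Q = [1]
  Insert 5 (step 2): P = [5] / [7];  Q = [1] / [2]
  Insert 6 (step 3): P = [5, 6] / [7];  Q = [1, 3] / [2]
  Insert 4 (step 4): P = [4, 6] / [5] / [7];  Q = [1, 3] / [2] / [4]
  Insert 3 (step 5): P = [3, 6] / [4] / [5] / [7];  Q = [1, 3] / [2] / [4] / [5]
  Insert 1 (step 6): P = [1, 6] / [3] / [4] / [5] / [7];  Q = [1, 3] / [2] / [4] / [5] / [6]
  Insert 2 (step 7): P = [1, 2] / [3, 6] / [4] / [5] / [7];  Q = [1, 3] / [2, 7] / [4] / [5] / [6]
Final shape: (2, 2, 1, 1, 1).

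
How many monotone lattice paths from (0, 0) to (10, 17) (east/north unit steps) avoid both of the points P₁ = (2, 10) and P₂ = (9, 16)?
Number of paths = 4152137

Inclusion–exclusion. Total paths: C(27, 10) = 8436285. Through P₁: C(12, 2)·C(15, 8) = 424710. Through P₂: C(25, 9)·C(2, 1) = 4085950. Since P₁ is strictly southwest of P₂, a monotone path through both must visit P₁ then P₂; paths through both = C(12, 2)·C(13, 7)·C(2, 1) = 226512. Avoid both = 8436285 − 424710 − 4085950 + 226512 = 4152137.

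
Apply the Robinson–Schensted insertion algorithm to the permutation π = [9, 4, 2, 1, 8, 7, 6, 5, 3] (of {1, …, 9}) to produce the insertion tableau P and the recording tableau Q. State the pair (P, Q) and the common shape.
P = [1, 3] / [2, 5] / [4, 6] / [7] / [8] / [9];  Q = [1, 5] / [2, 6] / [3, 7] / [4] / [8] / [9];  common shape = (2, 2, 2, 1, 1, 1)

Row-insert the values π_1, π_2, … into P one at a time, bumping the leftmost entry strictly greater than the inserted value down to the next row. The recording tableau Q records, in position (i, j), the step at which that cell was added to P.
  Insert 9 (step 1): P = [9];  Q = [1]
  Insert 4 (step 2): P = [4] / [9];  Q = [1] / [2]
  Insert 2 (step 3): P = [2] / [4] / [9];  Q = [1] / [2] / [3]
  Insert 1 (step 4): P = [1] / [2] / [4] / [9];  Q = [1] / [2] / [3] / [4]
  Insert 8 (step 5): P = [1, 8] / [2] / [4] / [9];  Q = [1, 5] / [2] / [3] / [4]
  Insert 7 (step 6): P = [1, 7] / [2, 8] / [4] / [9];  Q = [1, 5] / [2, 6] / [3] / [4]
  Insert 6 (step 7): P = [1, 6] / [2, 7] / [4, 8] / [9];  Q = [1, 5] / [2, 6] / [3, 7] / [4]
  Insert 5 (step 8): P = [1, 5] / [2, 6] / [4, 7] / [8] / [9];  Q = [1, 5] / [2, 6] / [3, 7] / [4] / [8]
  Insert 3 (step 9): P = [1, 3] / [2, 5] / [4, 6] / [7] / [8] / [9];  Q = [1, 5] / [2, 6] / [3, 7] / [4] / [8] / [9]
Final shape: (2, 2, 2, 1, 1, 1).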